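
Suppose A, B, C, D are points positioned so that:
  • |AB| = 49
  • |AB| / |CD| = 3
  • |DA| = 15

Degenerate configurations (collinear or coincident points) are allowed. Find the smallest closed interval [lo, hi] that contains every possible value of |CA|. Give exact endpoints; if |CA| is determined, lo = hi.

|AB| ∈ {49}
|AD| ∈ {15}
|CD| ∈ {49/3}
|BD| ∈ [34, 64]
|AC| ∈ [4/3, 94/3]
|BC| ∈ [53/3, 241/3]

|CA| ∈ [4/3, 94/3]  (≈ [1.3333, 31.3333])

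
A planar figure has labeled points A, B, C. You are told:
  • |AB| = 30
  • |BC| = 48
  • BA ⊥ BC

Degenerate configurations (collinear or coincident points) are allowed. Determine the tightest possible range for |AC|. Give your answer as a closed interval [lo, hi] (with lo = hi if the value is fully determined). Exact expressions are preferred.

|AC| = 6·√(89)  (≈ 56.6039)

|AB| ∈ {30}
|BC| ∈ {48}
|AC| ∈ {6·√(89)}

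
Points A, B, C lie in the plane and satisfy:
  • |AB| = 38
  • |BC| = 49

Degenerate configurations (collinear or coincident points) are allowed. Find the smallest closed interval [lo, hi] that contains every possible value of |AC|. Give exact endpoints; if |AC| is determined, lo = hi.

|AC| ∈ [11, 87]  (≈ [11.0000, 87.0000])

|AB| ∈ {38}
|BC| ∈ {49}
|AC| ∈ [11, 87]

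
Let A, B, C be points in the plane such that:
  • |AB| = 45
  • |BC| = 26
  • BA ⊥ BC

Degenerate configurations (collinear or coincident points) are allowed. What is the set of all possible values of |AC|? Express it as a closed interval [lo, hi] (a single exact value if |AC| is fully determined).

|AC| = √(2701)  (≈ 51.9711)

|AB| ∈ {45}
|BC| ∈ {26}
|AC| ∈ {√(2701)}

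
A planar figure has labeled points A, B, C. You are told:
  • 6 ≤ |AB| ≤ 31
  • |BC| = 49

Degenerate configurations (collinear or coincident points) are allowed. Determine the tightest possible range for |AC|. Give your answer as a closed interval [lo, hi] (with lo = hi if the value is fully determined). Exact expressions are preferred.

|AC| ∈ [18, 80]  (≈ [18.0000, 80.0000])

|AB| ∈ [6, 31]
|BC| ∈ {49}
|AC| ∈ [18, 80]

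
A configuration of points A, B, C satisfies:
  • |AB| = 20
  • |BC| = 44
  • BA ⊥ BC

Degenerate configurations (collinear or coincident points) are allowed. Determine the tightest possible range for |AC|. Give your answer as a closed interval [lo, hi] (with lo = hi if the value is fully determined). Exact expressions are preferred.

|AB| ∈ {20}
|BC| ∈ {44}
|AC| ∈ {4·√(146)}

|AC| = 4·√(146)  (≈ 48.3322)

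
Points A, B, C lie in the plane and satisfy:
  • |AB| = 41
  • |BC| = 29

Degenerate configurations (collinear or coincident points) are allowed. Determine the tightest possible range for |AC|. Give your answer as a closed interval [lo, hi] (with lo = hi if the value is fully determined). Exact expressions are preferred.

|AB| ∈ {41}
|BC| ∈ {29}
|AC| ∈ [12, 70]

|AC| ∈ [12, 70]  (≈ [12.0000, 70.0000])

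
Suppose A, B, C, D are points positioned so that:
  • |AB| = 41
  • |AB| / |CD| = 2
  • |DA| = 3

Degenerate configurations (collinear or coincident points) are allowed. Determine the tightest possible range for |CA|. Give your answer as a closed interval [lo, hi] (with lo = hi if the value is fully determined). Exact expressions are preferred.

|CA| ∈ [35/2, 47/2]  (≈ [17.5000, 23.5000])

|AB| ∈ {41}
|AD| ∈ {3}
|CD| ∈ {41/2}
|BD| ∈ [38, 44]
|AC| ∈ [35/2, 47/2]
|BC| ∈ [35/2, 129/2]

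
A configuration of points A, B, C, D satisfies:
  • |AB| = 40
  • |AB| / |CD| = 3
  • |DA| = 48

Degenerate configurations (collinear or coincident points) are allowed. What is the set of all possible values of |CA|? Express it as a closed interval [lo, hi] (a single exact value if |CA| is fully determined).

|AB| ∈ {40}
|AD| ∈ {48}
|CD| ∈ {40/3}
|BD| ∈ [8, 88]
|AC| ∈ [104/3, 184/3]
|BC| ∈ [0, 304/3]

|CA| ∈ [104/3, 184/3]  (≈ [34.6667, 61.3333])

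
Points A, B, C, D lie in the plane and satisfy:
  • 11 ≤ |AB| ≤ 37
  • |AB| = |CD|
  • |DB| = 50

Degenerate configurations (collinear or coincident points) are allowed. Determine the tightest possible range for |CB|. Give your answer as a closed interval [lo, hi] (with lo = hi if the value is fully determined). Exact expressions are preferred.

|CB| ∈ [13, 87]  (≈ [13.0000, 87.0000])

|AB| ∈ [11, 37]
|BD| ∈ {50}
|CD| ∈ [11, 37]
|AD| ∈ [13, 87]
|BC| ∈ [13, 87]
|AC| ∈ [0, 124]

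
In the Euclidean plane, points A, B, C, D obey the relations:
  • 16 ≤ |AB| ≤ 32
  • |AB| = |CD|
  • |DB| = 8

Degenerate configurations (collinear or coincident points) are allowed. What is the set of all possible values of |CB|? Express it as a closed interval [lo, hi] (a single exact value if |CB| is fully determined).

|AB| ∈ [16, 32]
|BD| ∈ {8}
|CD| ∈ [16, 32]
|AD| ∈ [8, 40]
|BC| ∈ [8, 40]
|AC| ∈ [0, 72]

|CB| ∈ [8, 40]  (≈ [8.0000, 40.0000])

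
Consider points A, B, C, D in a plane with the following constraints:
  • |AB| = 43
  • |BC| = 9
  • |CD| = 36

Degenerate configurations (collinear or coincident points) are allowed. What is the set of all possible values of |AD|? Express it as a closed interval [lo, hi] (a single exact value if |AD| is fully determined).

|AD| ∈ [0, 88]  (≈ [0.0000, 88.0000])

|AB| ∈ {43}
|BC| ∈ {9}
|CD| ∈ {36}
|AC| ∈ [34, 52]
|BD| ∈ [27, 45]
|AD| ∈ [0, 88]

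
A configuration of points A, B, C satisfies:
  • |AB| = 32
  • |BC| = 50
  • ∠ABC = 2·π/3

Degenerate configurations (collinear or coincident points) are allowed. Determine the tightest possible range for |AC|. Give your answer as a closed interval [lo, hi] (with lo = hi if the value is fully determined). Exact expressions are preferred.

|AB| ∈ {32}
|BC| ∈ {50}
|AC| ∈ {2·√(1281)}

|AC| = 2·√(1281)  (≈ 71.5821)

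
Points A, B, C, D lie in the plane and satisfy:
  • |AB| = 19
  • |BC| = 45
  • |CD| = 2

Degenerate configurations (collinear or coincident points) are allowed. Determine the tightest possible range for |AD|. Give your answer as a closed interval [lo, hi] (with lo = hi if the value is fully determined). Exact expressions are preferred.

|AD| ∈ [24, 66]  (≈ [24.0000, 66.0000])

|AB| ∈ {19}
|BC| ∈ {45}
|CD| ∈ {2}
|AC| ∈ [26, 64]
|BD| ∈ [43, 47]
|AD| ∈ [24, 66]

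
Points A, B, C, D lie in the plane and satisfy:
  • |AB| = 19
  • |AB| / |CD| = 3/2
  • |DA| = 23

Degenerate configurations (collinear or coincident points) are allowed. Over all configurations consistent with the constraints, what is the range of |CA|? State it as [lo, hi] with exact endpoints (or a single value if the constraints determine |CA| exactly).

|CA| ∈ [31/3, 107/3]  (≈ [10.3333, 35.6667])

|AB| ∈ {19}
|AD| ∈ {23}
|CD| ∈ {38/3}
|BD| ∈ [4, 42]
|AC| ∈ [31/3, 107/3]
|BC| ∈ [0, 164/3]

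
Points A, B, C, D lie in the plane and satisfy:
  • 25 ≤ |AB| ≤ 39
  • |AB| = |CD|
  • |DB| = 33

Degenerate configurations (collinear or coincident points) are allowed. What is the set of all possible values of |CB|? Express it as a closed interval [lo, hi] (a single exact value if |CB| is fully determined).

|CB| ∈ [0, 72]  (≈ [0.0000, 72.0000])

|AB| ∈ [25, 39]
|BD| ∈ {33}
|CD| ∈ [25, 39]
|AD| ∈ [0, 72]
|BC| ∈ [0, 72]
|AC| ∈ [0, 111]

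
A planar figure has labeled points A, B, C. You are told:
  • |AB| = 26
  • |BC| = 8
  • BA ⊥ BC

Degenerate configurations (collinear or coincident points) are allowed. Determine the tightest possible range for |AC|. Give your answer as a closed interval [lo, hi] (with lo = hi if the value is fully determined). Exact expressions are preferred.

|AB| ∈ {26}
|BC| ∈ {8}
|AC| ∈ {2·√(185)}

|AC| = 2·√(185)  (≈ 27.2029)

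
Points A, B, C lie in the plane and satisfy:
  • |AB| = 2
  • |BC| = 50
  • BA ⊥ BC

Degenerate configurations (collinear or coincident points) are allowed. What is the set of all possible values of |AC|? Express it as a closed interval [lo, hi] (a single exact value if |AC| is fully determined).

|AB| ∈ {2}
|BC| ∈ {50}
|AC| ∈ {2·√(626)}

|AC| = 2·√(626)  (≈ 50.0400)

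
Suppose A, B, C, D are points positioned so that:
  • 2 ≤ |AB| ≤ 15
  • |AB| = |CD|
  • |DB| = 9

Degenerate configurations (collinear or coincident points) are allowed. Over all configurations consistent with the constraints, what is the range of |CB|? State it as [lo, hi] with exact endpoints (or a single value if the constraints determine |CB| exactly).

|CB| ∈ [0, 24]  (≈ [0.0000, 24.0000])

|AB| ∈ [2, 15]
|BD| ∈ {9}
|CD| ∈ [2, 15]
|AD| ∈ [0, 24]
|BC| ∈ [0, 24]
|AC| ∈ [0, 39]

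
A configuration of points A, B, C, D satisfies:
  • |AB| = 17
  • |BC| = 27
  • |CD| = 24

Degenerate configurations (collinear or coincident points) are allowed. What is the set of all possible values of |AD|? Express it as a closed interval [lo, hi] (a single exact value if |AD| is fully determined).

|AB| ∈ {17}
|BC| ∈ {27}
|CD| ∈ {24}
|AC| ∈ [10, 44]
|BD| ∈ [3, 51]
|AD| ∈ [0, 68]

|AD| ∈ [0, 68]  (≈ [0.0000, 68.0000])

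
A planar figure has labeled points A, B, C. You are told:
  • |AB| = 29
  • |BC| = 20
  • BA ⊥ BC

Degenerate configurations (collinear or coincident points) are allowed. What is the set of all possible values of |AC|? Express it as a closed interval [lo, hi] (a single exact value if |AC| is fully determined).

|AB| ∈ {29}
|BC| ∈ {20}
|AC| ∈ {√(1241)}

|AC| = √(1241)  (≈ 35.2278)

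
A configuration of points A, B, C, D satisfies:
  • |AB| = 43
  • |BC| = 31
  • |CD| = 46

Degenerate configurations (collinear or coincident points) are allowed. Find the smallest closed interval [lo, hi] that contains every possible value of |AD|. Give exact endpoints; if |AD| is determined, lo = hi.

|AD| ∈ [0, 120]  (≈ [0.0000, 120.0000])

|AB| ∈ {43}
|BC| ∈ {31}
|CD| ∈ {46}
|AC| ∈ [12, 74]
|BD| ∈ [15, 77]
|AD| ∈ [0, 120]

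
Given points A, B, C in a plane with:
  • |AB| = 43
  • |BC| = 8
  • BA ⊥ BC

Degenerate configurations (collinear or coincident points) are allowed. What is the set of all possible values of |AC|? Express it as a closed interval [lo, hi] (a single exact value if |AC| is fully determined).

|AC| = √(1913)  (≈ 43.7379)

|AB| ∈ {43}
|BC| ∈ {8}
|AC| ∈ {√(1913)}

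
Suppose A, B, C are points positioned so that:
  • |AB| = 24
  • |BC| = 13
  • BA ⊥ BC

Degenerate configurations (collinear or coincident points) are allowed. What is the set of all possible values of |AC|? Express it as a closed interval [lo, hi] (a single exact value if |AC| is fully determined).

|AC| = √(745)  (≈ 27.2947)

|AB| ∈ {24}
|BC| ∈ {13}
|AC| ∈ {√(745)}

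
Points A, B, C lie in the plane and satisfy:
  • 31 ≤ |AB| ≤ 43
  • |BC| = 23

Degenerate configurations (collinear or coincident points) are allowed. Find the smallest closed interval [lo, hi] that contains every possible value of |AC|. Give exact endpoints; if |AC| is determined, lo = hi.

|AB| ∈ [31, 43]
|BC| ∈ {23}
|AC| ∈ [8, 66]

|AC| ∈ [8, 66]  (≈ [8.0000, 66.0000])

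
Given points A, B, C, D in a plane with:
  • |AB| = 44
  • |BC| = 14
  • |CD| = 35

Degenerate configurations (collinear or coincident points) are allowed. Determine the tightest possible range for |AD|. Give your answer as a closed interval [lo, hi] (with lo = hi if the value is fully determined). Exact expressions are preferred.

|AB| ∈ {44}
|BC| ∈ {14}
|CD| ∈ {35}
|AC| ∈ [30, 58]
|BD| ∈ [21, 49]
|AD| ∈ [0, 93]

|AD| ∈ [0, 93]  (≈ [0.0000, 93.0000])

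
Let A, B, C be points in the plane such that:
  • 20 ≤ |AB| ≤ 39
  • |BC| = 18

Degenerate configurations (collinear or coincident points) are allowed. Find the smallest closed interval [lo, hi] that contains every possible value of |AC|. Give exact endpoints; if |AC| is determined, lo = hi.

|AC| ∈ [2, 57]  (≈ [2.0000, 57.0000])

|AB| ∈ [20, 39]
|BC| ∈ {18}
|AC| ∈ [2, 57]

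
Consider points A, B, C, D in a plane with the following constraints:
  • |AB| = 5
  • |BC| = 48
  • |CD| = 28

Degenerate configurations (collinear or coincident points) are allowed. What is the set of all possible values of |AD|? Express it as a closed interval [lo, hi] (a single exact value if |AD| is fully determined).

|AD| ∈ [15, 81]  (≈ [15.0000, 81.0000])

|AB| ∈ {5}
|BC| ∈ {48}
|CD| ∈ {28}
|AC| ∈ [43, 53]
|BD| ∈ [20, 76]
|AD| ∈ [15, 81]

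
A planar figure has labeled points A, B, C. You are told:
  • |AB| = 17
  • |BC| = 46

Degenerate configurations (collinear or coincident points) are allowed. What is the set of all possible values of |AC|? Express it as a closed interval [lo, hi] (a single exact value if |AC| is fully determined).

|AB| ∈ {17}
|BC| ∈ {46}
|AC| ∈ [29, 63]

|AC| ∈ [29, 63]  (≈ [29.0000, 63.0000])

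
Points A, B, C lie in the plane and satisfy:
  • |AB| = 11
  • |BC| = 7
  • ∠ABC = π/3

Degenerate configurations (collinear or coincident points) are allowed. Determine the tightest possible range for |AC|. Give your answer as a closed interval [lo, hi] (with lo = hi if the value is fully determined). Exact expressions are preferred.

|AB| ∈ {11}
|BC| ∈ {7}
|AC| ∈ {√(93)}

|AC| = √(93)  (≈ 9.6437)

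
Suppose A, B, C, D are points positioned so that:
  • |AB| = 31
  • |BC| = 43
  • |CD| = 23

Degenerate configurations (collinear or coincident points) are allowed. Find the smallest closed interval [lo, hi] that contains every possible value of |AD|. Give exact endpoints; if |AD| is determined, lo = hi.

|AB| ∈ {31}
|BC| ∈ {43}
|CD| ∈ {23}
|AC| ∈ [12, 74]
|BD| ∈ [20, 66]
|AD| ∈ [0, 97]

|AD| ∈ [0, 97]  (≈ [0.0000, 97.0000])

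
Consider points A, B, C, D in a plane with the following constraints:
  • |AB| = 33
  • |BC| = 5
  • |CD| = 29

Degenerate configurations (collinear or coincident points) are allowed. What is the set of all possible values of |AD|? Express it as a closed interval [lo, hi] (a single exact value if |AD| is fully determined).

|AD| ∈ [0, 67]  (≈ [0.0000, 67.0000])

|AB| ∈ {33}
|BC| ∈ {5}
|CD| ∈ {29}
|AC| ∈ [28, 38]
|BD| ∈ [24, 34]
|AD| ∈ [0, 67]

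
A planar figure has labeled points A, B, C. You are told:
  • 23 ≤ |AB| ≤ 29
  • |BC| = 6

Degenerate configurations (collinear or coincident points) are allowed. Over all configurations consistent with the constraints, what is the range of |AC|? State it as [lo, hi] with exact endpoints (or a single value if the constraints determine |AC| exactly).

|AC| ∈ [17, 35]  (≈ [17.0000, 35.0000])

|AB| ∈ [23, 29]
|BC| ∈ {6}
|AC| ∈ [17, 35]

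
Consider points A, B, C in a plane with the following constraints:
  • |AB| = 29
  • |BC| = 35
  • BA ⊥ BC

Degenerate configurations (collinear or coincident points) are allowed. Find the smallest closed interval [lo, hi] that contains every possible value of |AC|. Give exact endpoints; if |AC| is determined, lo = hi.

|AC| = √(2066)  (≈ 45.4533)

|AB| ∈ {29}
|BC| ∈ {35}
|AC| ∈ {√(2066)}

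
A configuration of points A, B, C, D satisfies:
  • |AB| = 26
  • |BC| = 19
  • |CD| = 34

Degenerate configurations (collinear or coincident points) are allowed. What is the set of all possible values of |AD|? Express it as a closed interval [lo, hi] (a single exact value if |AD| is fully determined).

|AD| ∈ [0, 79]  (≈ [0.0000, 79.0000])

|AB| ∈ {26}
|BC| ∈ {19}
|CD| ∈ {34}
|AC| ∈ [7, 45]
|BD| ∈ [15, 53]
|AD| ∈ [0, 79]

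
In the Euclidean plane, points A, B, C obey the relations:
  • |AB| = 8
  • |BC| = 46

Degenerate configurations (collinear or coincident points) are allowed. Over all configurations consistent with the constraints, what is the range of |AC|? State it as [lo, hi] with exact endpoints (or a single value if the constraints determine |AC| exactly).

|AB| ∈ {8}
|BC| ∈ {46}
|AC| ∈ [38, 54]

|AC| ∈ [38, 54]  (≈ [38.0000, 54.0000])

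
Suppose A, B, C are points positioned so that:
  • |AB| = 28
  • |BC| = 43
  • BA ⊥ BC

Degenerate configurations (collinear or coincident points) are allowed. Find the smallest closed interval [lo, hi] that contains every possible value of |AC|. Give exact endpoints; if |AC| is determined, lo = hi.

|AB| ∈ {28}
|BC| ∈ {43}
|AC| ∈ {√(2633)}

|AC| = √(2633)  (≈ 51.3128)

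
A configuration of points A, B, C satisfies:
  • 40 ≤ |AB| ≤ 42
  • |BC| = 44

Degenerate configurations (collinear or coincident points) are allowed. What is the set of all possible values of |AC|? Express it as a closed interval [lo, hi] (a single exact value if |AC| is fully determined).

|AC| ∈ [2, 86]  (≈ [2.0000, 86.0000])

|AB| ∈ [40, 42]
|BC| ∈ {44}
|AC| ∈ [2, 86]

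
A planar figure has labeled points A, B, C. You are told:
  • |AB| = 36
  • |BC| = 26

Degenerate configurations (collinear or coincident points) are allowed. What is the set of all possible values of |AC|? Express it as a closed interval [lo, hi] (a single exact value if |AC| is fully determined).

|AC| ∈ [10, 62]  (≈ [10.0000, 62.0000])

|AB| ∈ {36}
|BC| ∈ {26}
|AC| ∈ [10, 62]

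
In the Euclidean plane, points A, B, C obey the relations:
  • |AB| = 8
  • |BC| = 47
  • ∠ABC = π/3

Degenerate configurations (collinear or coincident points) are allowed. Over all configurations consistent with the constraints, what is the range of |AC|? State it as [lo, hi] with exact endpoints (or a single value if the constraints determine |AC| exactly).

|AB| ∈ {8}
|BC| ∈ {47}
|AC| ∈ {√(1897)}

|AC| = √(1897)  (≈ 43.5546)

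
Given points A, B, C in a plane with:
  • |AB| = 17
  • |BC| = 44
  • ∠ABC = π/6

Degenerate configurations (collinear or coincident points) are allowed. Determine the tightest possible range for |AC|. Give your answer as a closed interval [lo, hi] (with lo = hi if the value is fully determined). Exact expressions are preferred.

|AC| = √(2225 - 748·√(3))  (≈ 30.4865)

|AB| ∈ {17}
|BC| ∈ {44}
|AC| ∈ {√(2225 - 748·√(3))}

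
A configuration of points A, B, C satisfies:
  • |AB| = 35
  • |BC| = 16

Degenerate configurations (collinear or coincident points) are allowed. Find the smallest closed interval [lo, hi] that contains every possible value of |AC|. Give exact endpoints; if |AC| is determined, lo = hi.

|AB| ∈ {35}
|BC| ∈ {16}
|AC| ∈ [19, 51]

|AC| ∈ [19, 51]  (≈ [19.0000, 51.0000])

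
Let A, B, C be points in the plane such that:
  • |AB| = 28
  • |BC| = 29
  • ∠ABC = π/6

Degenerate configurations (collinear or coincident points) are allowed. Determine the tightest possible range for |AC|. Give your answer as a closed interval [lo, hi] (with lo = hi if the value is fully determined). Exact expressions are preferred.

|AB| ∈ {28}
|BC| ∈ {29}
|AC| ∈ {√(1625 - 812·√(3))}

|AC| = √(1625 - 812·√(3))  (≈ 14.7843)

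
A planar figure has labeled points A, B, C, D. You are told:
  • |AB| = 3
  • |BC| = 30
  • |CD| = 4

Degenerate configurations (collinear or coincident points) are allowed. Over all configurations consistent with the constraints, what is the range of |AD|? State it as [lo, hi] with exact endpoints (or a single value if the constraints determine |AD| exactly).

|AD| ∈ [23, 37]  (≈ [23.0000, 37.0000])

|AB| ∈ {3}
|BC| ∈ {30}
|CD| ∈ {4}
|AC| ∈ [27, 33]
|BD| ∈ [26, 34]
|AD| ∈ [23, 37]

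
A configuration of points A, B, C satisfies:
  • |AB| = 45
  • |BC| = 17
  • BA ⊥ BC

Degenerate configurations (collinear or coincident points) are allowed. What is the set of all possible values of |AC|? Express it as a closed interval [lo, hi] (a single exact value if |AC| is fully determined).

|AB| ∈ {45}
|BC| ∈ {17}
|AC| ∈ {√(2314)}

|AC| = √(2314)  (≈ 48.1041)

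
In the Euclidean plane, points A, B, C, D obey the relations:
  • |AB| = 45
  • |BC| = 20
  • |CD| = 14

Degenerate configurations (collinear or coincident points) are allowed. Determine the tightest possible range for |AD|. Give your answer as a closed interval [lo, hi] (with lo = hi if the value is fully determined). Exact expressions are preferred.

|AB| ∈ {45}
|BC| ∈ {20}
|CD| ∈ {14}
|AC| ∈ [25, 65]
|BD| ∈ [6, 34]
|AD| ∈ [11, 79]

|AD| ∈ [11, 79]  (≈ [11.0000, 79.0000])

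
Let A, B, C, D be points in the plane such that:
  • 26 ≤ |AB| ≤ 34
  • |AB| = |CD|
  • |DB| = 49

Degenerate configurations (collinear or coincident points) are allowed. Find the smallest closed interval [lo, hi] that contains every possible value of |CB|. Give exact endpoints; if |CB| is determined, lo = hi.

|AB| ∈ [26, 34]
|BD| ∈ {49}
|CD| ∈ [26, 34]
|AD| ∈ [15, 83]
|BC| ∈ [15, 83]
|AC| ∈ [0, 117]

|CB| ∈ [15, 83]  (≈ [15.0000, 83.0000])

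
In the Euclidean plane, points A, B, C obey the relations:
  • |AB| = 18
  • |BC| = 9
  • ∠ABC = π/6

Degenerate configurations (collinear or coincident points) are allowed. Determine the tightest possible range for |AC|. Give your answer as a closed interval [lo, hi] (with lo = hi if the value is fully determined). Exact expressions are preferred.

|AB| ∈ {18}
|BC| ∈ {9}
|AC| ∈ {9·√(5 - 2·√(3))}

|AC| = 9·√(5 - 2·√(3))  (≈ 11.1538)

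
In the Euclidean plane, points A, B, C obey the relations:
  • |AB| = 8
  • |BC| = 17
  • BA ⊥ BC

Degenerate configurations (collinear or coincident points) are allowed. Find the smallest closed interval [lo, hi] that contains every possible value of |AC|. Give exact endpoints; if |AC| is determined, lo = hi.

|AC| = √(353)  (≈ 18.7883)

|AB| ∈ {8}
|BC| ∈ {17}
|AC| ∈ {√(353)}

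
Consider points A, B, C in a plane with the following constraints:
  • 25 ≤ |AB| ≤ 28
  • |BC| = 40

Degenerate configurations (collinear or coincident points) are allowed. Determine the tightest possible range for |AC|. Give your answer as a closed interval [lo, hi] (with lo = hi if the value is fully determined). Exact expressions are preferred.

|AB| ∈ [25, 28]
|BC| ∈ {40}
|AC| ∈ [12, 68]

|AC| ∈ [12, 68]  (≈ [12.0000, 68.0000])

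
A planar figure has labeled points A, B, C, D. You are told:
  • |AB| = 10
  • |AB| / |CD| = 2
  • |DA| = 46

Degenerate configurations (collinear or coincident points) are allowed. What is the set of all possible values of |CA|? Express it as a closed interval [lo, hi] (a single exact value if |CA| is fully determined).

|AB| ∈ {10}
|AD| ∈ {46}
|CD| ∈ {5}
|BD| ∈ [36, 56]
|AC| ∈ [41, 51]
|BC| ∈ [31, 61]

|CA| ∈ [41, 51]  (≈ [41.0000, 51.0000])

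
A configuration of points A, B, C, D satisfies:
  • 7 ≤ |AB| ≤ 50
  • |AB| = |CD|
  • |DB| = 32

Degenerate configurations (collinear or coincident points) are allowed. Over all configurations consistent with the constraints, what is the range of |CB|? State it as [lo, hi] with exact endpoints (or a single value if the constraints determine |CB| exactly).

|CB| ∈ [0, 82]  (≈ [0.0000, 82.0000])

|AB| ∈ [7, 50]
|BD| ∈ {32}
|CD| ∈ [7, 50]
|AD| ∈ [0, 82]
|BC| ∈ [0, 82]
|AC| ∈ [0, 132]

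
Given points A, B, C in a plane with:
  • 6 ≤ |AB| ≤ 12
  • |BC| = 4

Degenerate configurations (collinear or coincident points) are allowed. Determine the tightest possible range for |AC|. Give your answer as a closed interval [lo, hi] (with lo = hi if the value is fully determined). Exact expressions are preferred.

|AB| ∈ [6, 12]
|BC| ∈ {4}
|AC| ∈ [2, 16]

|AC| ∈ [2, 16]  (≈ [2.0000, 16.0000])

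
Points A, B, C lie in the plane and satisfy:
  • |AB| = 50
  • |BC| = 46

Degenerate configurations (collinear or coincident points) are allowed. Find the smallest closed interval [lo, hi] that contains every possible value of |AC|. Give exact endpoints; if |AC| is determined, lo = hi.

|AB| ∈ {50}
|BC| ∈ {46}
|AC| ∈ [4, 96]

|AC| ∈ [4, 96]  (≈ [4.0000, 96.0000])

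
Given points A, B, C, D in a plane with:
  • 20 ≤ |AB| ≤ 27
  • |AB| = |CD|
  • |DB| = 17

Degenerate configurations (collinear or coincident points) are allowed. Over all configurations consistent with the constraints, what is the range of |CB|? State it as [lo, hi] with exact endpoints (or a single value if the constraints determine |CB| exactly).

|AB| ∈ [20, 27]
|BD| ∈ {17}
|CD| ∈ [20, 27]
|AD| ∈ [3, 44]
|BC| ∈ [3, 44]
|AC| ∈ [0, 71]

|CB| ∈ [3, 44]  (≈ [3.0000, 44.0000])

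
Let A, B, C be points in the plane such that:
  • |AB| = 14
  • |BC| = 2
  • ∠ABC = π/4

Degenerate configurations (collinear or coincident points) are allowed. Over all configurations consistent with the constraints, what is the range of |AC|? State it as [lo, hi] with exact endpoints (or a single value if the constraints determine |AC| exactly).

|AC| = 2·√(50 - 7·√(2))  (≈ 12.6650)

|AB| ∈ {14}
|BC| ∈ {2}
|AC| ∈ {2·√(50 - 7·√(2))}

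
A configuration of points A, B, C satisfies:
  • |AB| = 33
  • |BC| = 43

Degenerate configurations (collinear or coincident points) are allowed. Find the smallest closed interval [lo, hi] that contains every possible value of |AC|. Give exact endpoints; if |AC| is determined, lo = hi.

|AB| ∈ {33}
|BC| ∈ {43}
|AC| ∈ [10, 76]

|AC| ∈ [10, 76]  (≈ [10.0000, 76.0000])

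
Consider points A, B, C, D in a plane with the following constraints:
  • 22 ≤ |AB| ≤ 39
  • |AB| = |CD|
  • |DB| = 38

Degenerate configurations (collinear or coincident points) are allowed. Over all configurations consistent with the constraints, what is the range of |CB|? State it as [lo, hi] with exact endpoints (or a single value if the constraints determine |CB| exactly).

|CB| ∈ [0, 77]  (≈ [0.0000, 77.0000])

|AB| ∈ [22, 39]
|BD| ∈ {38}
|CD| ∈ [22, 39]
|AD| ∈ [0, 77]
|BC| ∈ [0, 77]
|AC| ∈ [0, 116]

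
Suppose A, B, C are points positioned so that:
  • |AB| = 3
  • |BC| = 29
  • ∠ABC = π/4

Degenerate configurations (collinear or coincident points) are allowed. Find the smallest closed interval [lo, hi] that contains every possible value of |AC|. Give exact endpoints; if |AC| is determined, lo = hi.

|AC| = √(850 - 87·√(2))  (≈ 26.9623)

|AB| ∈ {3}
|BC| ∈ {29}
|AC| ∈ {√(850 - 87·√(2))}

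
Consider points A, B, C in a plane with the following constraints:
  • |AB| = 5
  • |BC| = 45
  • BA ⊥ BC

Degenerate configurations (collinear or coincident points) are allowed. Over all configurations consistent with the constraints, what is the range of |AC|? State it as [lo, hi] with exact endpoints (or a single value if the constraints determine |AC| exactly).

|AB| ∈ {5}
|BC| ∈ {45}
|AC| ∈ {5·√(82)}

|AC| = 5·√(82)  (≈ 45.2769)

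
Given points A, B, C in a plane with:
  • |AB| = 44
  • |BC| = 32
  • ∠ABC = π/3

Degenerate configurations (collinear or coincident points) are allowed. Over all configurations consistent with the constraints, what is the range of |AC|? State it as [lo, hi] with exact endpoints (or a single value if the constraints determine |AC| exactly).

|AB| ∈ {44}
|BC| ∈ {32}
|AC| ∈ {4·√(97)}

|AC| = 4·√(97)  (≈ 39.3954)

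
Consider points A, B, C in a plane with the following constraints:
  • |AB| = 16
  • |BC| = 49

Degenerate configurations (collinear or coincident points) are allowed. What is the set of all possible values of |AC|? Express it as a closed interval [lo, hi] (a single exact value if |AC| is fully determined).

|AC| ∈ [33, 65]  (≈ [33.0000, 65.0000])

|AB| ∈ {16}
|BC| ∈ {49}
|AC| ∈ [33, 65]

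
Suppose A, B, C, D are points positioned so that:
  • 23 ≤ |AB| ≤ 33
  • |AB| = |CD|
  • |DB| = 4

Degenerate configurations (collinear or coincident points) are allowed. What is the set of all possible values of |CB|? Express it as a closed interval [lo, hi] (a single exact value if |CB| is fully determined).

|CB| ∈ [19, 37]  (≈ [19.0000, 37.0000])

|AB| ∈ [23, 33]
|BD| ∈ {4}
|CD| ∈ [23, 33]
|AD| ∈ [19, 37]
|BC| ∈ [19, 37]
|AC| ∈ [0, 70]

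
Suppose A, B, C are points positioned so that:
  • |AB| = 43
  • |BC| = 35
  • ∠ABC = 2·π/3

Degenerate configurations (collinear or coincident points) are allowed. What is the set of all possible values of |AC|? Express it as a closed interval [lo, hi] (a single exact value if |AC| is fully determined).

|AB| ∈ {43}
|BC| ∈ {35}
|AC| ∈ {√(4579)}

|AC| = √(4579)  (≈ 67.6683)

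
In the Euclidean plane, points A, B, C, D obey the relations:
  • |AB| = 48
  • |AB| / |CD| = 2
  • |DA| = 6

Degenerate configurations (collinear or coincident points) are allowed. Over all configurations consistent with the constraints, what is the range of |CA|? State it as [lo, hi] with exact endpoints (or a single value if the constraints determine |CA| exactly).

|CA| ∈ [18, 30]  (≈ [18.0000, 30.0000])

|AB| ∈ {48}
|AD| ∈ {6}
|CD| ∈ {24}
|BD| ∈ [42, 54]
|AC| ∈ [18, 30]
|BC| ∈ [18, 78]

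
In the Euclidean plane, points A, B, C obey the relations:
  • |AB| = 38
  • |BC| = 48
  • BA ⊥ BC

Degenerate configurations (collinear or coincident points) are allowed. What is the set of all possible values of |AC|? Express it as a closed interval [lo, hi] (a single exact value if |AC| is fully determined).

|AC| = 2·√(937)  (≈ 61.2209)

|AB| ∈ {38}
|BC| ∈ {48}
|AC| ∈ {2·√(937)}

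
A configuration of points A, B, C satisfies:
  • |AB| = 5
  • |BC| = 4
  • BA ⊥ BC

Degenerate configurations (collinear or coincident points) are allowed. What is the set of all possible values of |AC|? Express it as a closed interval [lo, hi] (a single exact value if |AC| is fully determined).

|AC| = √(41)  (≈ 6.4031)

|AB| ∈ {5}
|BC| ∈ {4}
|AC| ∈ {√(41)}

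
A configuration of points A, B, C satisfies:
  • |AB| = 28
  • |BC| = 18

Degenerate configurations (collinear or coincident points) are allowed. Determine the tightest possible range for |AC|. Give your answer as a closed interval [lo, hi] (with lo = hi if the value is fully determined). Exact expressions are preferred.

|AC| ∈ [10, 46]  (≈ [10.0000, 46.0000])

|AB| ∈ {28}
|BC| ∈ {18}
|AC| ∈ [10, 46]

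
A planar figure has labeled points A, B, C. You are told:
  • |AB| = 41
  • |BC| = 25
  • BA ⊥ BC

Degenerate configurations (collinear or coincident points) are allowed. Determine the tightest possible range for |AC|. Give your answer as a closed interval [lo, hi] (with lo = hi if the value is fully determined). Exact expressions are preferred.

|AC| = √(2306)  (≈ 48.0208)

|AB| ∈ {41}
|BC| ∈ {25}
|AC| ∈ {√(2306)}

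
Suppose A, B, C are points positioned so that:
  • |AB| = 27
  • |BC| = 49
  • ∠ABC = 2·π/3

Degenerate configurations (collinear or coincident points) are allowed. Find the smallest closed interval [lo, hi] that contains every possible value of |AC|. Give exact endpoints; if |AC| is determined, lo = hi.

|AB| ∈ {27}
|BC| ∈ {49}
|AC| ∈ {√(4453)}

|AC| = √(4453)  (≈ 66.7308)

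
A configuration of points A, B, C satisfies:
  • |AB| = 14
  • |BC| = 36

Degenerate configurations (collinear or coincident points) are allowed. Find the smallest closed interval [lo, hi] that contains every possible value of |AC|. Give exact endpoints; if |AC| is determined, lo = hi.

|AB| ∈ {14}
|BC| ∈ {36}
|AC| ∈ [22, 50]

|AC| ∈ [22, 50]  (≈ [22.0000, 50.0000])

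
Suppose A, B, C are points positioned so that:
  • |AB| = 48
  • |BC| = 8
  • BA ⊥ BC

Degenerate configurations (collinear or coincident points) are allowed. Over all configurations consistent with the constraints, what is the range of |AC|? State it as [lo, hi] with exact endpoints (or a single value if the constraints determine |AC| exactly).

|AC| = 8·√(37)  (≈ 48.6621)

|AB| ∈ {48}
|BC| ∈ {8}
|AC| ∈ {8·√(37)}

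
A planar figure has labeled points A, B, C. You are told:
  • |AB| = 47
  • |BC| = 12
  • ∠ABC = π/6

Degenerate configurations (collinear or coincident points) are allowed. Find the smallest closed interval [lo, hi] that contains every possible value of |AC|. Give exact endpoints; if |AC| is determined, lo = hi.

|AC| = √(2353 - 564·√(3))  (≈ 37.0961)

|AB| ∈ {47}
|BC| ∈ {12}
|AC| ∈ {√(2353 - 564·√(3))}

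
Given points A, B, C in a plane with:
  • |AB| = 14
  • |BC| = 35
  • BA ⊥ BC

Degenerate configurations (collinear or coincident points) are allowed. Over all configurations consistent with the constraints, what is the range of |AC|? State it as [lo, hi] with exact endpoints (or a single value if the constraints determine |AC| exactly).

|AB| ∈ {14}
|BC| ∈ {35}
|AC| ∈ {7·√(29)}

|AC| = 7·√(29)  (≈ 37.6962)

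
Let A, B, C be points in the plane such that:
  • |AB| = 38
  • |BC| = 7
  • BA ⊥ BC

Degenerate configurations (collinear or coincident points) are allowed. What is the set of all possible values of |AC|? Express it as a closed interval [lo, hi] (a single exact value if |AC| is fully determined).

|AC| = √(1493)  (≈ 38.6394)

|AB| ∈ {38}
|BC| ∈ {7}
|AC| ∈ {√(1493)}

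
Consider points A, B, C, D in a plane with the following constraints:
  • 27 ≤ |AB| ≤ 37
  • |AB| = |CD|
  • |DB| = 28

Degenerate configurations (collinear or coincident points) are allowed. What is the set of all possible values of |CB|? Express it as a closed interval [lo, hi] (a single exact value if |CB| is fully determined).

|AB| ∈ [27, 37]
|BD| ∈ {28}
|CD| ∈ [27, 37]
|AD| ∈ [0, 65]
|BC| ∈ [0, 65]
|AC| ∈ [0, 102]

|CB| ∈ [0, 65]  (≈ [0.0000, 65.0000])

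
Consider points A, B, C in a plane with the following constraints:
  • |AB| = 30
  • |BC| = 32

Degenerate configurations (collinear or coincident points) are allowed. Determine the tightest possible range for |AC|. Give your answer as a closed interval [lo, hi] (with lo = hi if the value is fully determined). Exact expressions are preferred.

|AC| ∈ [2, 62]  (≈ [2.0000, 62.0000])

|AB| ∈ {30}
|BC| ∈ {32}
|AC| ∈ [2, 62]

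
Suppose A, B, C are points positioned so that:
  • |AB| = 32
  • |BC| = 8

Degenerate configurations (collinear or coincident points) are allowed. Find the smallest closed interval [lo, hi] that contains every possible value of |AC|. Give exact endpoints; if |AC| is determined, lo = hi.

|AC| ∈ [24, 40]  (≈ [24.0000, 40.0000])

|AB| ∈ {32}
|BC| ∈ {8}
|AC| ∈ [24, 40]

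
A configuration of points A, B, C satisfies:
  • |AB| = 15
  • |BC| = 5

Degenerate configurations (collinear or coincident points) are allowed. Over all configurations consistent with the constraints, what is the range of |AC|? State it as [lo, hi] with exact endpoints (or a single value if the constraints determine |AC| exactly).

|AC| ∈ [10, 20]  (≈ [10.0000, 20.0000])

|AB| ∈ {15}
|BC| ∈ {5}
|AC| ∈ [10, 20]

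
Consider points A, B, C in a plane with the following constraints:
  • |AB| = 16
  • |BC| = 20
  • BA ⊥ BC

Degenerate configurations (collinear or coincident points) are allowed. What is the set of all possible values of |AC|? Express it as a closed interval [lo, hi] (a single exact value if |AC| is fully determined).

|AB| ∈ {16}
|BC| ∈ {20}
|AC| ∈ {4·√(41)}

|AC| = 4·√(41)  (≈ 25.6125)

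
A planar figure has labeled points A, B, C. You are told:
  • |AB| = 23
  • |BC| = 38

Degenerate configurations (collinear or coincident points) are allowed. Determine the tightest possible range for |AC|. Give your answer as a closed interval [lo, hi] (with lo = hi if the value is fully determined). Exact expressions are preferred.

|AB| ∈ {23}
|BC| ∈ {38}
|AC| ∈ [15, 61]

|AC| ∈ [15, 61]  (≈ [15.0000, 61.0000])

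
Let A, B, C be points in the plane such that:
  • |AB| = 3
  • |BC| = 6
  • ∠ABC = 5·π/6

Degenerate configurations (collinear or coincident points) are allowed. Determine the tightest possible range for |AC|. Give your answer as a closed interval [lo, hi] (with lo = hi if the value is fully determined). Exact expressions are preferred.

|AB| ∈ {3}
|BC| ∈ {6}
|AC| ∈ {3·√(2·√(3) + 5)}

|AC| = 3·√(2·√(3) + 5)  (≈ 8.7279)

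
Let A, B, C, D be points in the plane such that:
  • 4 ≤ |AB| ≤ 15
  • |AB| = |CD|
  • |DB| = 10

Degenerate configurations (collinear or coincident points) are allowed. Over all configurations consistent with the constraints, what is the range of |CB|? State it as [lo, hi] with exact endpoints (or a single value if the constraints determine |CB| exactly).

|AB| ∈ [4, 15]
|BD| ∈ {10}
|CD| ∈ [4, 15]
|AD| ∈ [0, 25]
|BC| ∈ [0, 25]
|AC| ∈ [0, 40]

|CB| ∈ [0, 25]  (≈ [0.0000, 25.0000])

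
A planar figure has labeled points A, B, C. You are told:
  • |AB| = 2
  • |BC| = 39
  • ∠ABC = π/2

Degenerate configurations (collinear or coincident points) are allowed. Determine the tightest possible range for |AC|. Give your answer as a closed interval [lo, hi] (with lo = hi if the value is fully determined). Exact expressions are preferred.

|AC| = 5·√(61)  (≈ 39.0512)

|AB| ∈ {2}
|BC| ∈ {39}
|AC| ∈ {5·√(61)}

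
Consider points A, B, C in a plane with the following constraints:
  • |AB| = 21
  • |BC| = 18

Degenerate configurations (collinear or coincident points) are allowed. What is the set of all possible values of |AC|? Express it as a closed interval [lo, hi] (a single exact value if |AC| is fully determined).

|AC| ∈ [3, 39]  (≈ [3.0000, 39.0000])

|AB| ∈ {21}
|BC| ∈ {18}
|AC| ∈ [3, 39]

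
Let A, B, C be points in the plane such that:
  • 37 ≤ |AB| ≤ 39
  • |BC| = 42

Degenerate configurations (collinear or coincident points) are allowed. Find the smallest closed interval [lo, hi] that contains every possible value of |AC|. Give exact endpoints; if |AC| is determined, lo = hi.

|AB| ∈ [37, 39]
|BC| ∈ {42}
|AC| ∈ [3, 81]

|AC| ∈ [3, 81]  (≈ [3.0000, 81.0000])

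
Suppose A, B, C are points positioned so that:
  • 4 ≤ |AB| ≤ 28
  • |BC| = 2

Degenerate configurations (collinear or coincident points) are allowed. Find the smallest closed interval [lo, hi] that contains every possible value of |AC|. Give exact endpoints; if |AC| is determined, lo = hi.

|AB| ∈ [4, 28]
|BC| ∈ {2}
|AC| ∈ [2, 30]

|AC| ∈ [2, 30]  (≈ [2.0000, 30.0000])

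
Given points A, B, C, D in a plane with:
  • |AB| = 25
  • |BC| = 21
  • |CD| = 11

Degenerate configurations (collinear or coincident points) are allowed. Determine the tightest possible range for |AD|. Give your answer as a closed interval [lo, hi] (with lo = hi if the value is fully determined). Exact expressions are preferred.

|AD| ∈ [0, 57]  (≈ [0.0000, 57.0000])

|AB| ∈ {25}
|BC| ∈ {21}
|CD| ∈ {11}
|AC| ∈ [4, 46]
|BD| ∈ [10, 32]
|AD| ∈ [0, 57]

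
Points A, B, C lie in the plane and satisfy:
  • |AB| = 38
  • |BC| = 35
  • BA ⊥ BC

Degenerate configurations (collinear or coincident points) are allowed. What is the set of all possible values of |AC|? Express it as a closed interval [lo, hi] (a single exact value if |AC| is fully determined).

|AB| ∈ {38}
|BC| ∈ {35}
|AC| ∈ {√(2669)}

|AC| = √(2669)  (≈ 51.6624)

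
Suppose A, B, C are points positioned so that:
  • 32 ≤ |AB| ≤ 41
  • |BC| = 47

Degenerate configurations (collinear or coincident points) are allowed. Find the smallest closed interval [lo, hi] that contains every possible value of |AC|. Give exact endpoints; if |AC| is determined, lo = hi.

|AC| ∈ [6, 88]  (≈ [6.0000, 88.0000])

|AB| ∈ [32, 41]
|BC| ∈ {47}
|AC| ∈ [6, 88]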